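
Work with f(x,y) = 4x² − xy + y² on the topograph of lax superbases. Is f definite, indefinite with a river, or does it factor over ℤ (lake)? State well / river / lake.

D = b²−4ac = (-1)² − 4·4·1 = -15
D < 0 ⇒ definite ⇒ every region one sign ⇒ single well

well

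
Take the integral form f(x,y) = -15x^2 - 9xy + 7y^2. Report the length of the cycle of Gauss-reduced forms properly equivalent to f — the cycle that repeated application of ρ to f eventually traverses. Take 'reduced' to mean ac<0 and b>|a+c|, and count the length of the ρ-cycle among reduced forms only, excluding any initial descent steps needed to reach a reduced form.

D = 501, ⌊√D⌋ = 22
descent: ρ → (7,9,-15)  [lands on river]
river: ρ → (-15,21,1)
river: ρ → (1,21,-15)
river: ρ → (-15,9,7)
river: ρ → (7,19,-5)
river: ρ → (-5,21,3)
river: ρ → (3,21,-5)
river: ρ → (-5,19,7)
ρ-cycle length = 8 (tail of 1 descent step not counted)

8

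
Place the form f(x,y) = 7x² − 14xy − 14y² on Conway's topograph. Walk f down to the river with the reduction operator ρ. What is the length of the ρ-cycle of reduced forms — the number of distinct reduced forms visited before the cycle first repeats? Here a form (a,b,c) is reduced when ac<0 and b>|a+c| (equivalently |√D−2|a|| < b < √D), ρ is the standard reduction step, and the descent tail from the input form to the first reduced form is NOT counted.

D = 588, ⌊√D⌋ = 24
descent: ρ → (-14,14,7)  [lands on river]
river: ρ → (7,14,-14)
ρ-cycle length = 2 (tail of 1 descent step not counted)

2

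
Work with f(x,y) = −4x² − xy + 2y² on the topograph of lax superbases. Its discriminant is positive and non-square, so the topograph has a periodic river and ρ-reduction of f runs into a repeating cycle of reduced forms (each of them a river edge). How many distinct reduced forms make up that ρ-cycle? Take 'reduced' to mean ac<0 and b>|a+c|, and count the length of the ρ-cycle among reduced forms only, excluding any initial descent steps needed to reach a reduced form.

D = 33, ⌊√D⌋ = 5
descent: ρ → (2,5,-1)  [lands on river]
river: ρ → (-1,5,2)
river: ρ → (2,3,-3)
river: ρ → (-3,3,2)
ρ-cycle length = 4 (tail of 1 descent step not counted)

4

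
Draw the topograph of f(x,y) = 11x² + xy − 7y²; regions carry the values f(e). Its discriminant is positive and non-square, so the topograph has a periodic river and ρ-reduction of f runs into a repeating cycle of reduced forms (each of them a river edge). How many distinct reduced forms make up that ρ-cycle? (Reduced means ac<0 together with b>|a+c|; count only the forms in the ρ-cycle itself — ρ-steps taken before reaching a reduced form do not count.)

D = 309, ⌊√D⌋ = 17
descent: ρ → (-7,13,5)  [lands on river]
river: ρ → (5,17,-1)
river: ρ → (-1,17,5)
river: ρ → (5,13,-7)
river: ρ → (-7,15,3)
river: ρ → (3,15,-7)
ρ-cycle length = 6 (tail of 1 descent step not counted)

6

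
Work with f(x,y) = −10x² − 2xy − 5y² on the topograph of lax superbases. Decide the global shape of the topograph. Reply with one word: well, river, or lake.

D = b²−4ac = (-2)² − 4·(-10)·(-5) = -196
D < 0 ⇒ definite ⇒ every region one sign ⇒ single well

well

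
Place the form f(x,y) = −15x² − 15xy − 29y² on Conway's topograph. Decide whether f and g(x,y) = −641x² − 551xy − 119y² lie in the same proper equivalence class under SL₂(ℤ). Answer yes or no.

D₁ = -1515, D₂ = -1515
f is negative-definite; reduce −f:
−f: reduced (well bottom): (15,15,29) with a≤c, −a<b≤a
flip sign back: reduced form of f is (-15,-15,-29)
g is negative-definite; reduce −g:
−g: flip: (641,551,119)→(119,-551,641)
−g: translate: b→-75 (≡-551 mod 238), so (119,-551,641)→(119,-75,15)
−g: flip: (119,-75,15)→(15,75,119)
−g: translate: b→15 (≡75 mod 30), so (15,75,119)→(15,15,29)
−g: reduced (well bottom): (15,15,29) with a≤c, −a<b≤a
flip sign back: reduced form of g is (-15,-15,-29)
reduced forms (-15, -15, -29) vs (-15, -15, -29) ⇒ equivalent

yes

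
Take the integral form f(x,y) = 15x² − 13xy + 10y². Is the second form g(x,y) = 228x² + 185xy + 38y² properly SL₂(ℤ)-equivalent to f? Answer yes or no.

D₁ = -431, D₂ = -431
f: flip: (15,-13,10)→(10,13,15)
f: translate: b→-7 (≡13 mod 20), so (10,13,15)→(10,-7,12)
f: reduced (well bottom): (10,-7,12) with a≤c, −a<b≤a
g: flip: (228,185,38)→(38,-185,228)
g: translate: b→-33 (≡-185 mod 76), so (38,-185,228)→(38,-33,10)
g: flip: (38,-33,10)→(10,33,38)
g: translate: b→-7 (≡33 mod 20), so (10,33,38)→(10,-7,12)
g: reduced (well bottom): (10,-7,12) with a≤c, −a<b≤a
reduced forms (10, -7, 12) vs (10, -7, 12) ⇒ equivalent

yes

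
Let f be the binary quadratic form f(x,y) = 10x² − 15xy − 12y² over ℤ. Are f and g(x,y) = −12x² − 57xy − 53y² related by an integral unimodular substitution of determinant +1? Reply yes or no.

D₁ = 705, D₂ = 705
river cycle of f (length 14): (-12, 15, 10), (10, 25, -2), (-2, 23, 22), (22, 21, -3), (-3, 21, 22), (22, 23, -2), (-2, 25, 10), (10, 15, -12), (-12, 9, 13), (13, 17, -8), … (4 more)
river cycle of g (length 14): (-8, 17, 13), (13, 9, -12), (-12, 15, 10), (10, 25, -2), (-2, 23, 22), (22, 21, -3), (-3, 21, 22), (22, 23, -2), (-2, 25, 10), (10, 15, -12), … (4 more)
cycles coincide ⇒ equivalent

yes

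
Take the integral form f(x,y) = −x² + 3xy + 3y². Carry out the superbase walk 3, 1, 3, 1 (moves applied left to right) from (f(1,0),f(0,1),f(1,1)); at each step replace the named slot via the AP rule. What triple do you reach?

start (-1,3,5) = (f(1,0),f(0,1),f(1,1))
replace slot 3: 2·((-1)+3) − 5 = -1 → (-1,3,-1)
replace slot 1: 2·(3+(-1)) − (-1) = 5 → (5,3,-1)
replace slot 3: 2·(5+3) − (-1) = 17 → (5,3,17)
replace slot 1: 2·(3+17) − 5 = 35 → (35,3,17)

35,3,17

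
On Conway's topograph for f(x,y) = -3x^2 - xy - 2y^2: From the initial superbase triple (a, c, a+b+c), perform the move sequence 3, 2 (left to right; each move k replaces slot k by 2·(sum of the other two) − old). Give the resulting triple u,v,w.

start (-3,-2,-6) = (f(1,0),f(0,1),f(1,1))
replace slot 3: 2·((-3)+(-2)) − (-6) = -4 → (-3,-2,-4)
replace slot 2: 2·((-3)+(-4)) − (-2) = -12 → (-3,-12,-4)

-3,-12,-4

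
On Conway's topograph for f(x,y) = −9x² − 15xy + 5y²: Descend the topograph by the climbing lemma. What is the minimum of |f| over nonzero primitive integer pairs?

descent: ρ → (5,15,-9)  [lands on river]
river: ρ → (-9,3,11)
river: ρ → (11,19,-1)
river: ρ → (-1,19,11)
river: ρ → (11,3,-9)
river: ρ → (-9,15,5)
closes: descent 1, river 6
min |a| on river = 1

1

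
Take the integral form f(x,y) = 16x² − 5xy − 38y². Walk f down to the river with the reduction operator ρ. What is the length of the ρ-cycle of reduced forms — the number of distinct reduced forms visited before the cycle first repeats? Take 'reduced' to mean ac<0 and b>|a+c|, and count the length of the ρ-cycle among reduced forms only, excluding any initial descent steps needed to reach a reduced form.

D = 2457, ⌊√D⌋ = 49
descent: ρ → (-38,5,16)
descent: ρ → (16,27,-27)  [lands on river]
river: ρ → (-27,27,16)
river: ρ → (16,37,-17)
river: ρ → (-17,31,22)
river: ρ → (22,13,-26)
river: ρ → (-26,39,9)
river: ρ → (9,33,-38)
river: ρ → (-38,43,4)
river: ρ → (4,45,-27)
river: ρ → (-27,9,22)
river: ρ → (22,35,-14)
river: ρ → (-14,49,1)
river: ρ → (1,49,-14)
river: ρ → (-14,35,22)
river: ρ → (22,9,-27)
river: ρ → (-27,45,4)
river: ρ → (4,43,-38)
river: ρ → (-38,33,9)
river: ρ → (9,39,-26)
river: ρ → (-26,13,22)
river: ρ → (22,31,-17)
river: ρ → (-17,37,16)
ρ-cycle length = 22 (tail of 2 descent steps not counted)

22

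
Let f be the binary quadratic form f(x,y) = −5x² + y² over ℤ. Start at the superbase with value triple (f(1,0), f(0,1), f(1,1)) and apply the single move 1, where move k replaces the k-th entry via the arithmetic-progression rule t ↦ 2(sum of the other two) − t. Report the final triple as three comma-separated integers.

start (-5,1,-4) = (f(1,0),f(0,1),f(1,1))
replace slot 1: 2·(1+(-4)) − (-5) = -1 → (-1,1,-4)

-1,1,-4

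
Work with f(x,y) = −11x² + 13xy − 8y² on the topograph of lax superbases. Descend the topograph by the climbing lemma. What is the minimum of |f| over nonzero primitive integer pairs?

translate: b→9 (≡-13 mod 22), so (11,-13,8)→(11,9,6)
flip: (11,9,6)→(6,-9,11)
translate: b→3 (≡-9 mod 12), so (6,-9,11)→(6,3,8)
reduced (well bottom): (6,3,8) with a≤c, −a<b≤a
well minimum |f| = |-6| = 6 (negative-definite)

6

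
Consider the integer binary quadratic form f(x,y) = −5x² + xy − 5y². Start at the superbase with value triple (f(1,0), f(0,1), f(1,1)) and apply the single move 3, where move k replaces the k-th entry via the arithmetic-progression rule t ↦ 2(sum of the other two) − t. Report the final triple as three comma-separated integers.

start (-5,-5,-9) = (f(1,0),f(0,1),f(1,1))
replace slot 3: 2·((-5)+(-5)) − (-9) = -11 → (-5,-5,-11)

-5,-5,-11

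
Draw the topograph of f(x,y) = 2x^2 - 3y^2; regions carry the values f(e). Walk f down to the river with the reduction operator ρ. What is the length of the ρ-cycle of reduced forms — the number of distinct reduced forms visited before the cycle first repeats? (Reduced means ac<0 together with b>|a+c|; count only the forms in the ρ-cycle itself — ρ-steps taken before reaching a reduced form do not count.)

D = 24, ⌊√D⌋ = 4
descent: ρ → (-3,0,2)
descent: ρ → (2,4,-1)  [lands on river]
river: ρ → (-1,4,2)
ρ-cycle length = 2 (tail of 2 descent steps not counted)

2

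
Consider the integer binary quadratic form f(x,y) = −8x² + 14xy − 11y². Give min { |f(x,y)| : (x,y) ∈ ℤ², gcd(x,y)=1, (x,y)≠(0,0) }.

translate: b→2 (≡-14 mod 16), so (8,-14,11)→(8,2,5)
flip: (8,2,5)→(5,-2,8)
reduced (well bottom): (5,-2,8) with a≤c, −a<b≤a
well minimum |f| = |-5| = 5 (negative-definite)

5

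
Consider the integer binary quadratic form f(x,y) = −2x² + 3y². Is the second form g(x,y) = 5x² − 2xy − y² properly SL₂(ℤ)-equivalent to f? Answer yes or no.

D₁ = 24, D₂ = 24
river cycle of f (length 2): (-2, 4, 1), (1, 4, -2)
river cycle of g (length 2): (-1, 4, 2), (2, 4, -1)
cycles differ ⇒ inequivalent

no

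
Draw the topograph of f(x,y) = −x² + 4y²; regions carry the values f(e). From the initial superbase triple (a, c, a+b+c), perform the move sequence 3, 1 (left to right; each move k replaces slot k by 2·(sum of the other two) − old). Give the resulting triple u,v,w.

start (-1,4,3) = (f(1,0),f(0,1),f(1,1))
replace slot 3: 2·((-1)+4) − 3 = 3 → (-1,4,3)
replace slot 1: 2·(4+3) − (-1) = 15 → (15,4,3)

15,4,3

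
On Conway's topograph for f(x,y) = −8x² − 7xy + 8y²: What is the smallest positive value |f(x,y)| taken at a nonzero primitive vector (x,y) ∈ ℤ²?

descent: ρ → (8,7,-8)  [lands on river]
river: ρ → (-8,9,7)
river: ρ → (7,5,-10)
river: ρ → (-10,15,2)
river: ρ → (2,17,-2)
river: ρ → (-2,15,10)
river: ρ → (10,5,-7)
river: ρ → (-7,9,8)
closes: descent 1, river 8
min |a| on river = 2

2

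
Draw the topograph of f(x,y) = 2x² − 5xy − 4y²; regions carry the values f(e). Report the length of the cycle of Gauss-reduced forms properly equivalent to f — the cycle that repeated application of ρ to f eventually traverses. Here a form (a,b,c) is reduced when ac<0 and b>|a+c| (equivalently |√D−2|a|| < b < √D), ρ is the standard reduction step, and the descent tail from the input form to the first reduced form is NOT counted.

D = 57, ⌊√D⌋ = 7
descent: ρ → (-4,5,2)  [lands on river]
river: ρ → (2,7,-1)
river: ρ → (-1,7,2)
river: ρ → (2,5,-4)
river: ρ → (-4,3,3)
river: ρ → (3,3,-4)
ρ-cycle length = 6 (tail of 1 descent step not counted)

6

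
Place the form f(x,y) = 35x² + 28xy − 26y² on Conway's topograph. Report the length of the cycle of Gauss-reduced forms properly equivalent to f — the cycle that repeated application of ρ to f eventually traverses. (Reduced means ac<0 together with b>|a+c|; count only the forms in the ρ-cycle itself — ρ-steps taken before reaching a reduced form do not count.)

D = 4424, ⌊√D⌋ = 66
river: ρ → (-26,24,37)
river: ρ → (37,50,-13)
river: ρ → (-13,54,29)
river: ρ → (29,62,-5)
river: ρ → (-5,58,53)
river: ρ → (53,48,-10)
river: ρ → (-10,52,43)
river: ρ → (43,34,-19)
river: ρ → (-19,42,35)
river: ρ → (35,28,-26)
ρ-cycle length = 10 (tail of 0 descent steps not counted)

10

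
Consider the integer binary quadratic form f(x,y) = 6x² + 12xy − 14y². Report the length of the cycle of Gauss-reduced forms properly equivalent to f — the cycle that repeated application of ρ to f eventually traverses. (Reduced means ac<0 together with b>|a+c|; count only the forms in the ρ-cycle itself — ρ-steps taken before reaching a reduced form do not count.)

D = 480, ⌊√D⌋ = 21
river: ρ → (-14,16,4)
river: ρ → (4,16,-14)
river: ρ → (-14,12,6)
river: ρ → (6,12,-14)
ρ-cycle length = 4 (tail of 0 descent steps not counted)

4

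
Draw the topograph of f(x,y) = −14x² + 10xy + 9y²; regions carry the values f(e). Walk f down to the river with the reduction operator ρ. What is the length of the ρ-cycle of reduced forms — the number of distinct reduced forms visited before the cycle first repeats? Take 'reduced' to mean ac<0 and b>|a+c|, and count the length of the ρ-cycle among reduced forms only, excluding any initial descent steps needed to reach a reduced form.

D = 604, ⌊√D⌋ = 24
river: ρ → (9,8,-15)
river: ρ → (-15,22,2)
river: ρ → (2,22,-15)
river: ρ → (-15,8,9)
river: ρ → (9,10,-14)
river: ρ → (-14,18,5)
river: ρ → (5,22,-6)
river: ρ → (-6,14,17)
river: ρ → (17,20,-3)
river: ρ → (-3,22,10)
river: ρ → (10,18,-7)
river: ρ → (-7,24,1)
river: ρ → (1,24,-7)
river: ρ → (-7,18,10)
river: ρ → (10,22,-3)
river: ρ → (-3,20,17)
river: ρ → (17,14,-6)
river: ρ → (-6,22,5)
river: ρ → (5,18,-14)
river: ρ → (-14,10,9)
ρ-cycle length = 20 (tail of 0 descent steps not counted)

20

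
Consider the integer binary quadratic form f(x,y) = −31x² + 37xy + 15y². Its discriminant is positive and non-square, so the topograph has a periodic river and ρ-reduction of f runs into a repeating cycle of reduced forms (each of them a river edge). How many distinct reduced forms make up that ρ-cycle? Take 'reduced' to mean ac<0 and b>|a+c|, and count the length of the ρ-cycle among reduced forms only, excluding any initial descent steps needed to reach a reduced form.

D = 3229, ⌊√D⌋ = 56
river: ρ → (15,53,-7)
river: ρ → (-7,45,43)
river: ρ → (43,41,-9)
river: ρ → (-9,49,23)
river: ρ → (23,43,-15)
river: ρ → (-15,47,17)
river: ρ → (17,55,-3)
river: ρ → (-3,53,35)
river: ρ → (35,17,-21)
river: ρ → (-21,25,31)
river: ρ → (31,37,-15)
river: ρ → (-15,53,7)
river: ρ → (7,45,-43)
river: ρ → (-43,41,9)
river: ρ → (9,49,-23)
river: ρ → (-23,43,15)
river: ρ → (15,47,-17)
river: ρ → (-17,55,3)
river: ρ → (3,53,-35)
river: ρ → (-35,17,21)
river: ρ → (21,25,-31)
river: ρ → (-31,37,15)
ρ-cycle length = 22 (tail of 0 descent steps not counted)

22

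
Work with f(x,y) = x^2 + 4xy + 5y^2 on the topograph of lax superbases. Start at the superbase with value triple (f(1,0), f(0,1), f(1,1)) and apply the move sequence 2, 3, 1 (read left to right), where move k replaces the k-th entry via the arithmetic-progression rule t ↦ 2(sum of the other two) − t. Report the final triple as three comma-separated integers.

start (1,5,10) = (f(1,0),f(0,1),f(1,1))
replace slot 2: 2·(1+10) − 5 = 17 → (1,17,10)
replace slot 3: 2·(1+17) − 10 = 26 → (1,17,26)
replace slot 1: 2·(17+26) − 1 = 85 → (85,17,26)

85,17,26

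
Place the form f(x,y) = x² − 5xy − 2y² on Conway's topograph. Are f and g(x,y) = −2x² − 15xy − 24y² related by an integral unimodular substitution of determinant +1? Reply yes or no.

D₁ = 33, D₂ = 33
river cycle of f (length 4): (-2, 5, 1), (1, 5, -2), (-2, 3, 3), (3, 3, -2)
river cycle of g (length 4): (-2, 5, 1), (1, 5, -2), (-2, 3, 3), (3, 3, -2)
cycles coincide ⇒ equivalent

yes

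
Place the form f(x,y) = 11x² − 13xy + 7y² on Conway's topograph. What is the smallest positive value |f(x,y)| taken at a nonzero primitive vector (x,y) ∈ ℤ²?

translate: b→9 (≡-13 mod 22), so (11,-13,7)→(11,9,5)
flip: (11,9,5)→(5,-9,11)
translate: b→1 (≡-9 mod 10), so (5,-9,11)→(5,1,7)
reduced (well bottom): (5,1,7) with a≤c, −a<b≤a
well minimum = a = 5

5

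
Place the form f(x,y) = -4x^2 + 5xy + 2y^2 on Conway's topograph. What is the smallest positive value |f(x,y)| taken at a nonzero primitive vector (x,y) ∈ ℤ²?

river: ρ → (2,7,-1)
river: ρ → (-1,7,2)
river: ρ → (2,5,-4)
river: ρ → (-4,3,3)
river: ρ → (3,3,-4)
river: ρ → (-4,5,2)
closes: descent 0, river 6
min |a| on river = 1

1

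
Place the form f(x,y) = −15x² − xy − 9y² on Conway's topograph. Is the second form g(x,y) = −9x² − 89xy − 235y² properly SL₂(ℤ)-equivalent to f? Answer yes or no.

D₁ = -539, D₂ = -539
f is negative-definite; reduce −f:
−f: flip: (15,1,9)→(9,-1,15)
−f: reduced (well bottom): (9,-1,15) with a≤c, −a<b≤a
flip sign back: reduced form of f is (-9,1,-15)
g is negative-definite; reduce −g:
−g: translate: b→-1 (≡89 mod 18), so (9,89,235)→(9,-1,15)
−g: reduced (well bottom): (9,-1,15) with a≤c, −a<b≤a
flip sign back: reduced form of g is (-9,1,-15)
reduced forms (-9, 1, -15) vs (-9, 1, -15) ⇒ equivalent

yes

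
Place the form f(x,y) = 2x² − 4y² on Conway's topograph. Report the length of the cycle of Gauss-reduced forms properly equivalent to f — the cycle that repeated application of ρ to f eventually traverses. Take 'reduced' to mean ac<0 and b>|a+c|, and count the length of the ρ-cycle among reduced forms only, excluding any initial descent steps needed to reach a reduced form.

D = 32, ⌊√D⌋ = 5
descent: ρ → (-4,0,2)
descent: ρ → (2,4,-2)  [lands on river]
river: ρ → (-2,4,2)
ρ-cycle length = 2 (tail of 2 descent steps not counted)

2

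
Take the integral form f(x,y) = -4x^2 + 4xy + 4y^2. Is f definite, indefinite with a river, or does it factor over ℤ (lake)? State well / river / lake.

D = b²−4ac = 4² − 4·(-4)·4 = 80
D > 0 non-square ⇒ indefinite ⇒ periodic river

river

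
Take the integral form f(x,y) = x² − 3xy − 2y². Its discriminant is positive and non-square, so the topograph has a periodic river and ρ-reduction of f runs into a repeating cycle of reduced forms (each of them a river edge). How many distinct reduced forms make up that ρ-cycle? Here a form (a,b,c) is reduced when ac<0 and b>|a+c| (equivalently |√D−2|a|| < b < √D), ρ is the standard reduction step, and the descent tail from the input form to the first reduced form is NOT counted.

D = 17, ⌊√D⌋ = 4
descent: ρ → (-2,3,1)  [lands on river]
river: ρ → (1,3,-2)
river: ρ → (-2,1,2)
river: ρ → (2,3,-1)
river: ρ → (-1,3,2)
river: ρ → (2,1,-2)
ρ-cycle length = 6 (tail of 1 descent step not counted)

6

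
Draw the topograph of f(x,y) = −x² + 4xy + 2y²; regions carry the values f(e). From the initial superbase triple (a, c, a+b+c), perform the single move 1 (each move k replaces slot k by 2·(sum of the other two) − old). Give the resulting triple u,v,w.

start (-1,2,5) = (f(1,0),f(0,1),f(1,1))
replace slot 1: 2·(2+5) − (-1) = 15 → (15,2,5)

15,2,5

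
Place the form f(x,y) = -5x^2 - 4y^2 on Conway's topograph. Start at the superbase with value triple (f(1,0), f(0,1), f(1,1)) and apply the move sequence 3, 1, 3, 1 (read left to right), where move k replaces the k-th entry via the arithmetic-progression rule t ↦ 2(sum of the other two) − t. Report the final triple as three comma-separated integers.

start (-5,-4,-9) = (f(1,0),f(0,1),f(1,1))
replace slot 3: 2·((-5)+(-4)) − (-9) = -9 → (-5,-4,-9)
replace slot 1: 2·((-4)+(-9)) − (-5) = -21 → (-21,-4,-9)
replace slot 3: 2·((-21)+(-4)) − (-9) = -41 → (-21,-4,-41)
replace slot 1: 2·((-4)+(-41)) − (-21) = -69 → (-69,-4,-41)

-69,-4,-41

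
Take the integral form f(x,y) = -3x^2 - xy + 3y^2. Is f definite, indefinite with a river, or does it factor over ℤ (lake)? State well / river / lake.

D = b²−4ac = (-1)² − 4·(-3)·3 = 37
D > 0 non-square ⇒ indefinite ⇒ periodic river

river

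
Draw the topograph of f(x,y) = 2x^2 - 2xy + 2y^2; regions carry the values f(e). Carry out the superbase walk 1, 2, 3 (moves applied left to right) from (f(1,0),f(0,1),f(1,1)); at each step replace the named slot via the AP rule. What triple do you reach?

start (2,2,2) = (f(1,0),f(0,1),f(1,1))
replace slot 1: 2·(2+2) − 2 = 6 → (6,2,2)
replace slot 2: 2·(6+2) − 2 = 14 → (6,14,2)
replace slot 3: 2·(6+14) − 2 = 38 → (6,14,38)

6,14,38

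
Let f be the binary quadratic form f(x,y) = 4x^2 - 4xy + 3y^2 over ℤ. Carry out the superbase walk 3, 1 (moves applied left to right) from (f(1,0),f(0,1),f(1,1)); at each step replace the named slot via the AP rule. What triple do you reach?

start (4,3,3) = (f(1,0),f(0,1),f(1,1))
replace slot 3: 2·(4+3) − 3 = 11 → (4,3,11)
replace slot 1: 2·(3+11) − 4 = 24 → (24,3,11)

24,3,11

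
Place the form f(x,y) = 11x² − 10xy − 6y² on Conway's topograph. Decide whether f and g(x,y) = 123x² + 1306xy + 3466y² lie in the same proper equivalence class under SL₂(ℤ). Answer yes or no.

D₁ = 364, D₂ = 364
river cycle of f (length 8): (-6, 10, 11), (11, 12, -5), (-5, 18, 2), (2, 18, -5), (-5, 12, 11), (11, 10, -6), (-6, 14, 7), (7, 14, -6)
river cycle of g (length 8): (11, 12, -5), (-5, 18, 2), (2, 18, -5), (-5, 12, 11), (11, 10, -6), (-6, 14, 7), (7, 14, -6), (-6, 10, 11)
cycles coincide ⇒ equivalent

yes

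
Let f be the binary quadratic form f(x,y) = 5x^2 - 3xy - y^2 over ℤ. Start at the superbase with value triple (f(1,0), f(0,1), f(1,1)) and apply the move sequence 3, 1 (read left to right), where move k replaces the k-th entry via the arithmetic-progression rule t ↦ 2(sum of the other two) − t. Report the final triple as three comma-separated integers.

start (5,-1,1) = (f(1,0),f(0,1),f(1,1))
replace slot 3: 2·(5+(-1)) − 1 = 7 → (5,-1,7)
replace slot 1: 2·((-1)+7) − 5 = 7 → (7,-1,7)

7,-1,7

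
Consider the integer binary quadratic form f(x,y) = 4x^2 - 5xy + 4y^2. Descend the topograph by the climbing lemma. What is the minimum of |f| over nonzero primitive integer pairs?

translate: b→3 (≡-5 mod 8), so (4,-5,4)→(4,3,3)
flip: (4,3,3)→(3,-3,4)
translate: b→3 (≡-3 mod 6), so (3,-3,4)→(3,3,4)
reduced (well bottom): (3,3,4) with a≤c, −a<b≤a
well minimum = a = 3

3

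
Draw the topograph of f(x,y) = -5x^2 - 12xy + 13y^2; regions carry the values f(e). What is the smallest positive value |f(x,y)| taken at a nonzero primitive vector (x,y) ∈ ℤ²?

descent: ρ → (13,12,-5)  [lands on river]
river: ρ → (-5,18,4)
river: ρ → (4,14,-13)
river: ρ → (-13,12,5)
river: ρ → (5,18,-4)
river: ρ → (-4,14,13)
closes: descent 1, river 6
min |a| on river = 4

4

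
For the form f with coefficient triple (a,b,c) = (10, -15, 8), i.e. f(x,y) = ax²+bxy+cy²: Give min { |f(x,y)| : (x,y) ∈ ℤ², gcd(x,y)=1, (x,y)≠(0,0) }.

translate: b→5 (≡-15 mod 20), so (10,-15,8)→(10,5,3)
flip: (10,5,3)→(3,-5,10)
translate: b→1 (≡-5 mod 6), so (3,-5,10)→(3,1,8)
reduced (well bottom): (3,1,8) with a≤c, −a<b≤a
well minimum = a = 3

3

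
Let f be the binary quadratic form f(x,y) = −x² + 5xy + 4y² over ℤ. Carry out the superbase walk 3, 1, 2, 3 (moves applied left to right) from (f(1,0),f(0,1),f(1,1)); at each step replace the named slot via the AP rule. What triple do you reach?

start (-1,4,8) = (f(1,0),f(0,1),f(1,1))
replace slot 3: 2·((-1)+4) − 8 = -2 → (-1,4,-2)
replace slot 1: 2·(4+(-2)) − (-1) = 5 → (5,4,-2)
replace slot 2: 2·(5+(-2)) − 4 = 2 → (5,2,-2)
replace slot 3: 2·(5+2) − (-2) = 16 → (5,2,16)

5,2,16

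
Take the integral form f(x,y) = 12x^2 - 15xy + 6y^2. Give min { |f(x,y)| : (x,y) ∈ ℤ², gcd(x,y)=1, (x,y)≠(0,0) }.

translate: b→9 (≡-15 mod 24), so (12,-15,6)→(12,9,3)
flip: (12,9,3)→(3,-9,12)
translate: b→3 (≡-9 mod 6), so (3,-9,12)→(3,3,6)
reduced (well bottom): (3,3,6) with a≤c, −a<b≤a
well minimum = a = 3

3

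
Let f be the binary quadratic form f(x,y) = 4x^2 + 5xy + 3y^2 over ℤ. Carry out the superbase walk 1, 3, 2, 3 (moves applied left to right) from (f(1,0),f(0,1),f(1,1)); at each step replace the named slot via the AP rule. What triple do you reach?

start (4,3,12) = (f(1,0),f(0,1),f(1,1))
replace slot 1: 2·(3+12) − 4 = 26 → (26,3,12)
replace slot 3: 2·(26+3) − 12 = 46 → (26,3,46)
replace slot 2: 2·(26+46) − 3 = 141 → (26,141,46)
replace slot 3: 2·(26+141) − 46 = 288 → (26,141,288)

26,141,288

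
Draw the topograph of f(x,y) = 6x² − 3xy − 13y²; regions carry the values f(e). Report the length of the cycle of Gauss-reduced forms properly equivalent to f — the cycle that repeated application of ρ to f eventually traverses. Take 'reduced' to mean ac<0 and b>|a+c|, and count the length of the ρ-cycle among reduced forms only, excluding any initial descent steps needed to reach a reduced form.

D = 321, ⌊√D⌋ = 17
descent: ρ → (-13,3,6)
descent: ρ → (6,9,-10)  [lands on river]
river: ρ → (-10,11,5)
river: ρ → (5,9,-12)
river: ρ → (-12,15,2)
river: ρ → (2,17,-4)
river: ρ → (-4,15,6)
ρ-cycle length = 6 (tail of 2 descent steps not counted)

6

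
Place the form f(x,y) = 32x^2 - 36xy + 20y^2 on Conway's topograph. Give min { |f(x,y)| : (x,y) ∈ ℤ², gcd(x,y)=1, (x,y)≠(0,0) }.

translate: b→28 (≡-36 mod 64), so (32,-36,20)→(32,28,16)
flip: (32,28,16)→(16,-28,32)
translate: b→4 (≡-28 mod 32), so (16,-28,32)→(16,4,20)
reduced (well bottom): (16,4,20) with a≤c, −a<b≤a
well minimum = a = 16

16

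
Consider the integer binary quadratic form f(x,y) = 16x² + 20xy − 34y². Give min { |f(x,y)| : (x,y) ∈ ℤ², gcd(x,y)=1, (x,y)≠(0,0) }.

river: ρ → (-34,48,2)
river: ρ → (2,48,-34)
river: ρ → (-34,20,16)
river: ρ → (16,44,-10)
river: ρ → (-10,36,32)
river: ρ → (32,28,-14)
river: ρ → (-14,28,32)
river: ρ → (32,36,-10)
river: ρ → (-10,44,16)
river: ρ → (16,20,-34)
closes: descent 0, river 10
min |a| on river = 2

2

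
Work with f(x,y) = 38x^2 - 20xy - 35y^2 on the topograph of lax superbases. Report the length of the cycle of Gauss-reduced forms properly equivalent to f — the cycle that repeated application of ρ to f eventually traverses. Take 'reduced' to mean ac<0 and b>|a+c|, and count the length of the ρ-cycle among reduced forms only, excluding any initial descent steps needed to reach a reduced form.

D = 5720, ⌊√D⌋ = 75
descent: ρ → (-35,20,38)  [lands on river]
river: ρ → (38,56,-17)
river: ρ → (-17,46,53)
river: ρ → (53,60,-10)
river: ρ → (-10,60,53)
river: ρ → (53,46,-17)
river: ρ → (-17,56,38)
river: ρ → (38,20,-35)
river: ρ → (-35,50,23)
river: ρ → (23,42,-43)
river: ρ → (-43,44,22)
river: ρ → (22,44,-43)
river: ρ → (-43,42,23)
river: ρ → (23,50,-35)
ρ-cycle length = 14 (tail of 1 descent step not counted)

14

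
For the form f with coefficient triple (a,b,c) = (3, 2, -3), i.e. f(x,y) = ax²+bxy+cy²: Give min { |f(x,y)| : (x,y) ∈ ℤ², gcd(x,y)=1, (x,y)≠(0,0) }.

river: ρ → (-3,4,2)
river: ρ → (2,4,-3)
river: ρ → (-3,2,3)
river: ρ → (3,4,-2)
river: ρ → (-2,4,3)
river: ρ → (3,2,-3)
closes: descent 0, river 6
min |a| on river = 2

2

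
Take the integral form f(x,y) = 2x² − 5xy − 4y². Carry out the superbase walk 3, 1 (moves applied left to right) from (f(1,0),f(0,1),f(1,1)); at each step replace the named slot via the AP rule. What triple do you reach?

start (2,-4,-7) = (f(1,0),f(0,1),f(1,1))
replace slot 3: 2·(2+(-4)) − (-7) = 3 → (2,-4,3)
replace slot 1: 2·((-4)+3) − 2 = -4 → (-4,-4,3)

-4,-4,3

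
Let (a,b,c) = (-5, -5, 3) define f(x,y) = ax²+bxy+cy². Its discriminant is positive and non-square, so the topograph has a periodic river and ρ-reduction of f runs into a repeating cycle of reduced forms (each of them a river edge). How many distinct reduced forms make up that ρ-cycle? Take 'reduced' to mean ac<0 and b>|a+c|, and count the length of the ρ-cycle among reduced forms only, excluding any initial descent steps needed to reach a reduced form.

D = 85, ⌊√D⌋ = 9
descent: ρ → (3,5,-5)  [lands on river]
river: ρ → (-5,5,3)
river: ρ → (3,7,-3)
river: ρ → (-3,5,5)
river: ρ → (5,5,-3)
river: ρ → (-3,7,3)
ρ-cycle length = 6 (tail of 1 descent step not counted)

6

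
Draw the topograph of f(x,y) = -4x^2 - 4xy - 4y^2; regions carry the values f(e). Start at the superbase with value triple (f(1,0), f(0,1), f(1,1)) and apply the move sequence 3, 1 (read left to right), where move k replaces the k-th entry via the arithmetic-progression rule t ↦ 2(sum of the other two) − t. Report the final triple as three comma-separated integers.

start (-4,-4,-12) = (f(1,0),f(0,1),f(1,1))
replace slot 3: 2·((-4)+(-4)) − (-12) = -4 → (-4,-4,-4)
replace slot 1: 2·((-4)+(-4)) − (-4) = -12 → (-12,-4,-4)

-12,-4,-4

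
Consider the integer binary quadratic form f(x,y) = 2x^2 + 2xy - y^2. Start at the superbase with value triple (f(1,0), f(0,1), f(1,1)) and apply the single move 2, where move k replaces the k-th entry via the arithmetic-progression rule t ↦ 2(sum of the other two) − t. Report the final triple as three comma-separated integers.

start (2,-1,3) = (f(1,0),f(0,1),f(1,1))
replace slot 2: 2·(2+3) − (-1) = 11 → (2,11,3)

2,11,3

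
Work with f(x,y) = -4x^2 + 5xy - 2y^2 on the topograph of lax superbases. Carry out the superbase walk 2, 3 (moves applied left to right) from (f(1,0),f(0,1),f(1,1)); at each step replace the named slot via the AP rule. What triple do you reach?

start (-4,-2,-1) = (f(1,0),f(0,1),f(1,1))
replace slot 2: 2·((-4)+(-1)) − (-2) = -8 → (-4,-8,-1)
replace slot 3: 2·((-4)+(-8)) − (-1) = -23 → (-4,-8,-23)

-4,-8,-23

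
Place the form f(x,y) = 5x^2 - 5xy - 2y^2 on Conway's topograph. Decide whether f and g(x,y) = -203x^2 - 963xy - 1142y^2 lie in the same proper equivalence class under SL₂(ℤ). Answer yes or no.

D₁ = 65, D₂ = 65
river cycle of f (length 6): (-2, 5, 5), (5, 5, -2), (-2, 7, 2), (2, 5, -5), (-5, 5, 2), (2, 7, -2)
river cycle of g (length 6): (-2, 5, 5), (5, 5, -2), (-2, 7, 2), (2, 5, -5), (-5, 5, 2), (2, 7, -2)
cycles coincide ⇒ equivalent

yes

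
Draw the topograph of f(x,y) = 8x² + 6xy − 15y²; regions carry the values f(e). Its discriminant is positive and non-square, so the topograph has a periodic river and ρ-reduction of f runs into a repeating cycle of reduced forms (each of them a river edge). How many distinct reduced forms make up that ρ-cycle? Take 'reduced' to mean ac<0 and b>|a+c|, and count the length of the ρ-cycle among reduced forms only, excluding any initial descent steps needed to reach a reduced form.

D = 516, ⌊√D⌋ = 22
descent: ρ → (-15,-6,8)
descent: ρ → (8,22,-1)  [lands on river]
river: ρ → (-1,22,8)
river: ρ → (8,10,-13)
river: ρ → (-13,16,5)
river: ρ → (5,14,-16)
river: ρ → (-16,18,3)
river: ρ → (3,18,-16)
river: ρ → (-16,14,5)
river: ρ → (5,16,-13)
river: ρ → (-13,10,8)
ρ-cycle length = 10 (tail of 2 descent steps not counted)

10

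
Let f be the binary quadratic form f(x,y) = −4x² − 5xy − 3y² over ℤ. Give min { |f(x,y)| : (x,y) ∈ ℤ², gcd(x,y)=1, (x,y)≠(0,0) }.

translate: b→-3 (≡5 mod 8), so (4,5,3)→(4,-3,2)
flip: (4,-3,2)→(2,3,4)
translate: b→-1 (≡3 mod 4), so (2,3,4)→(2,-1,3)
reduced (well bottom): (2,-1,3) with a≤c, −a<b≤a
well minimum |f| = |-2| = 2 (negative-definite)

2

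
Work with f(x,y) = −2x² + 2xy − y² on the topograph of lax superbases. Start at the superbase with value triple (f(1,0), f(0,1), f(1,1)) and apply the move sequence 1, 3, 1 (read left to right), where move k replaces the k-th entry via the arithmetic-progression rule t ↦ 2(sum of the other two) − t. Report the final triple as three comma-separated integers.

start (-2,-1,-1) = (f(1,0),f(0,1),f(1,1))
replace slot 1: 2·((-1)+(-1)) − (-2) = -2 → (-2,-1,-1)
replace slot 3: 2·((-2)+(-1)) − (-1) = -5 → (-2,-1,-5)
replace slot 1: 2·((-1)+(-5)) − (-2) = -10 → (-10,-1,-5)

-10,-1,-5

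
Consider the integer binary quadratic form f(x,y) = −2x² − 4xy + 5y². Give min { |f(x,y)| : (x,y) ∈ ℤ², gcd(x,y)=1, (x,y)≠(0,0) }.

descent: ρ → (5,4,-2)  [lands on river]
river: ρ → (-2,4,5)
river: ρ → (5,6,-1)
river: ρ → (-1,6,5)
closes: descent 1, river 4
min |a| on river = 1

1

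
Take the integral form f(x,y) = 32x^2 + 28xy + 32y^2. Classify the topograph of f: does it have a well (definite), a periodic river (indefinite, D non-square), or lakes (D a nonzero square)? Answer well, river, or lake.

D = b²−4ac = 28² − 4·32·32 = -3312
D < 0 ⇒ definite ⇒ every region one sign ⇒ single well

well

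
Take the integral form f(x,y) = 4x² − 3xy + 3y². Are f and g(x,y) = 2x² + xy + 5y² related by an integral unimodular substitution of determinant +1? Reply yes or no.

D₁ = -39, D₂ = -39
f: flip: (4,-3,3)→(3,3,4)
f: reduced (well bottom): (3,3,4) with a≤c, −a<b≤a
g: reduced (well bottom): (2,1,5) with a≤c, −a<b≤a
reduced forms (3, 3, 4) vs (2, 1, 5) ⇒ inequivalent

no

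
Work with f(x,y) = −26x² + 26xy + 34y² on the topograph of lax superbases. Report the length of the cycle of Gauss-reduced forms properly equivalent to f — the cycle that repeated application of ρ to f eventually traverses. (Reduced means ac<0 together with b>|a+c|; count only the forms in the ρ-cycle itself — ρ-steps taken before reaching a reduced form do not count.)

D = 4212, ⌊√D⌋ = 64
river: ρ → (34,42,-18)
river: ρ → (-18,30,46)
river: ρ → (46,62,-2)
river: ρ → (-2,62,46)
river: ρ → (46,30,-18)
river: ρ → (-18,42,34)
river: ρ → (34,26,-26)
river: ρ → (-26,26,34)
ρ-cycle length = 8 (tail of 0 descent steps not counted)

8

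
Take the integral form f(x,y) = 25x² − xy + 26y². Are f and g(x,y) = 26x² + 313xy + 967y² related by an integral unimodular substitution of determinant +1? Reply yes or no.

D₁ = -2599, D₂ = -2599
f: reduced (well bottom): (25,-1,26) with a≤c, −a<b≤a
g: translate: b→1 (≡313 mod 52), so (26,313,967)→(26,1,25)
g: flip: (26,1,25)→(25,-1,26)
g: reduced (well bottom): (25,-1,26) with a≤c, −a<b≤a
reduced forms (25, -1, 26) vs (25, -1, 26) ⇒ equivalent

yes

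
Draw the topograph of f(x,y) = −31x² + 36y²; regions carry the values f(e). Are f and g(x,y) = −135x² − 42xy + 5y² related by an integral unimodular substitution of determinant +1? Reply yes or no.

D₁ = 4464, D₂ = 4464
river cycle of f (length 14): (-31, 62, 5), (5, 58, -55), (-55, 52, 8), (8, 60, -27), (-27, 48, 20), (20, 32, -43), (-43, 54, 9), (9, 54, -43), (-43, 32, 20), (20, 48, -27), … (4 more)
river cycle of g (length 14): (5, 62, -31), (-31, 62, 5), (5, 58, -55), (-55, 52, 8), (8, 60, -27), (-27, 48, 20), (20, 32, -43), (-43, 54, 9), (9, 54, -43), (-43, 32, 20), … (4 more)
cycles coincide ⇒ equivalent

yes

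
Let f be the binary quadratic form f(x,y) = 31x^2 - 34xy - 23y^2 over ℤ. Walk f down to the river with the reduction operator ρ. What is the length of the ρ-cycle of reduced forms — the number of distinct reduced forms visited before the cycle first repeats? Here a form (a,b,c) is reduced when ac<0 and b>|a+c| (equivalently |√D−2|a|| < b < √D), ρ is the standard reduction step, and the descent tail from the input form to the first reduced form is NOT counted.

D = 4008, ⌊√D⌋ = 63
descent: ρ → (-23,34,31)  [lands on river]
river: ρ → (31,28,-26)
river: ρ → (-26,24,33)
river: ρ → (33,42,-17)
river: ρ → (-17,60,6)
river: ρ → (6,60,-17)
river: ρ → (-17,42,33)
river: ρ → (33,24,-26)
river: ρ → (-26,28,31)
river: ρ → (31,34,-23)
river: ρ → (-23,58,7)
river: ρ → (7,54,-39)
river: ρ → (-39,24,22)
river: ρ → (22,20,-41)
river: ρ → (-41,62,1)
river: ρ → (1,62,-41)
river: ρ → (-41,20,22)
river: ρ → (22,24,-39)
river: ρ → (-39,54,7)
river: ρ → (7,58,-23)
ρ-cycle length = 20 (tail of 1 descent step not counted)

20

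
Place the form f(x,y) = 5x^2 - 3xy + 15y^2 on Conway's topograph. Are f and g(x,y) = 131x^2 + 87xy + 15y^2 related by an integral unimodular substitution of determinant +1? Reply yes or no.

D₁ = -291, D₂ = -291
f: reduced (well bottom): (5,-3,15) with a≤c, −a<b≤a
g: flip: (131,87,15)→(15,-87,131)
g: translate: b→3 (≡-87 mod 30), so (15,-87,131)→(15,3,5)
g: flip: (15,3,5)→(5,-3,15)
g: reduced (well bottom): (5,-3,15) with a≤c, −a<b≤a
reduced forms (5, -3, 15) vs (5, -3, 15) ⇒ equivalent

yes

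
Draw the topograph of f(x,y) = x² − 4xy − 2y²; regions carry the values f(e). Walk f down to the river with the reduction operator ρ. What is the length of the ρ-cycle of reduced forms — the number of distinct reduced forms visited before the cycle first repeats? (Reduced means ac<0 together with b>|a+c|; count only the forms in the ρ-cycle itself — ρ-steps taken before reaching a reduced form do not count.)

D = 24, ⌊√D⌋ = 4
descent: ρ → (-2,4,1)  [lands on river]
river: ρ → (1,4,-2)
ρ-cycle length = 2 (tail of 1 descent step not counted)

2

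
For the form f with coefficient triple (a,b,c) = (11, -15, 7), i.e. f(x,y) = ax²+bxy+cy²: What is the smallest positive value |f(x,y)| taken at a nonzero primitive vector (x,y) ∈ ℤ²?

translate: b→7 (≡-15 mod 22), so (11,-15,7)→(11,7,3)
flip: (11,7,3)→(3,-7,11)
translate: b→-1 (≡-7 mod 6), so (3,-7,11)→(3,-1,7)
reduced (well bottom): (3,-1,7) with a≤c, −a<b≤a
well minimum = a = 3

3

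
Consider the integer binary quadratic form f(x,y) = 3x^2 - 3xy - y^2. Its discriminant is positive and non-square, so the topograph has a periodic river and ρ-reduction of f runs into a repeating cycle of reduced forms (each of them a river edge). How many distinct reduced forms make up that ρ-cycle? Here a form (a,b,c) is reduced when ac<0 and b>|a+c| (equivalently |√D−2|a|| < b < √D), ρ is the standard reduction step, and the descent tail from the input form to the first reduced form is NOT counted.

D = 21, ⌊√D⌋ = 4
descent: ρ → (-1,3,3)  [lands on river]
river: ρ → (3,3,-1)
ρ-cycle length = 2 (tail of 1 descent step not counted)

2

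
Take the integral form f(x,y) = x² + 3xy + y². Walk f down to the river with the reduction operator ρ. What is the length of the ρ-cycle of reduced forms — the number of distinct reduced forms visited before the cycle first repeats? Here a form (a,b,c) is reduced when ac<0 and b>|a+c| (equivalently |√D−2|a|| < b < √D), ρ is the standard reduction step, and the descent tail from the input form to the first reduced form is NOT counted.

D = 5, ⌊√D⌋ = 2
descent: ρ → (1,1,-1)  [lands on river]
river: ρ → (-1,1,1)
ρ-cycle length = 2 (tail of 1 descent step not counted)

2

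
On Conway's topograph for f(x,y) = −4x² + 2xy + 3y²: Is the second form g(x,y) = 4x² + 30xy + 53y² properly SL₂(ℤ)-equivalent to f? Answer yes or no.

D₁ = 52, D₂ = 52
river cycle of f (length 10): (3, 4, -3), (-3, 2, 4), (4, 6, -1), (-1, 6, 4), (4, 2, -3), (-3, 4, 3), (3, 2, -4), (-4, 6, 1), (1, 6, -4), (-4, 2, 3)
river cycle of g (length 10): (4, 6, -1), (-1, 6, 4), (4, 2, -3), (-3, 4, 3), (3, 2, -4), (-4, 6, 1), (1, 6, -4), (-4, 2, 3), (3, 4, -3), (-3, 2, 4)
cycles coincide ⇒ equivalent

yes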